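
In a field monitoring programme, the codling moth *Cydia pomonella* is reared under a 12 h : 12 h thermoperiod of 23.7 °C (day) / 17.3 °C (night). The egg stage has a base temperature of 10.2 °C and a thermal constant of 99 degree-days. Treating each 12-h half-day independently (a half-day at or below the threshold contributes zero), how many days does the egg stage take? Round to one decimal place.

Day half: max(0, 23.7 − 10.2) × 0.5 = 13.5 × 0.5 = 6.75 DD.
Night half: max(0, 17.3 − 10.2) × 0.5 = 7.1 × 0.5 = 3.55 DD.
Per 24 h: 10.30 DD/day.
Duration = 99 / 10.30 = 9.612 ≈ 9.6 days.

9.6 days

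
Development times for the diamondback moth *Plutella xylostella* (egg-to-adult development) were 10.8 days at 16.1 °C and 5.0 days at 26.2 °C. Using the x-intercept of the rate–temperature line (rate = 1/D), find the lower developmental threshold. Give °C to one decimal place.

7.4 °C

Equal thermal constants: D₁(T₁ − T_b) = D₂(T₂ − T_b).
10.8·(16.1 − T_b) = 5.0·(26.2 − T_b)
T_b = (10.8·16.1 − 5.0·26.2) / (10.8 − 5.0) = 42.88 / 5.8 = 7.393 °C ≈ 7.4 °C.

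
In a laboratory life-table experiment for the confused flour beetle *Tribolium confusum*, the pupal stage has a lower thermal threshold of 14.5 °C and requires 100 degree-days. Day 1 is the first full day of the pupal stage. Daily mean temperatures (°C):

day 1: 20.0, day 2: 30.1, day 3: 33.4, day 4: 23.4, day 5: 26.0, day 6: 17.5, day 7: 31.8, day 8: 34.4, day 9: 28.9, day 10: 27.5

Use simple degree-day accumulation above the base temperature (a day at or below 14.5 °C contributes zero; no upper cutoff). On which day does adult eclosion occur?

day 8

Daily DD above 14.5 °C: 5.5, 15.6, 18.9, 8.9, 11.5, 3.0, 17.3, 19.9, 14.4, 13.0.
Cumulative: 5.5, 21.1, 40.0, 48.9, 60.4, 63.4, 80.7, 100.6, 115.0, 128.0.
The total first reaches 100 DD on day 8.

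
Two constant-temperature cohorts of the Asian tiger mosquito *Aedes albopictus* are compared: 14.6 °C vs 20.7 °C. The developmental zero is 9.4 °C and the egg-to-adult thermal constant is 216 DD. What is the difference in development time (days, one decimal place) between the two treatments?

22.4 days

At 14.6 °C: 216 / (14.6 − 9.4) = 216 / 5.2 = 41.538 d.
At 20.7 °C: 216 / (20.7 − 9.4) = 216 / 11.3 = 19.115 d.
Difference = |41.538 − 19.115| = 22.423 ≈ 22.4 days.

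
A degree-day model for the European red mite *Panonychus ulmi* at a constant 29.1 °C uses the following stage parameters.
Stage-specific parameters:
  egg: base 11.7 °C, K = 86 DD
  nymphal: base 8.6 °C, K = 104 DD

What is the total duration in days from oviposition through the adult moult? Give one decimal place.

egg: 86 / (29.1 − 11.7) = 86 / 17.4 = 4.943 d.
nymphal: 104 / (29.1 − 8.6) = 104 / 20.5 = 5.073 d.
Sum = 10.016 ≈ 10.0 days.

10.0 days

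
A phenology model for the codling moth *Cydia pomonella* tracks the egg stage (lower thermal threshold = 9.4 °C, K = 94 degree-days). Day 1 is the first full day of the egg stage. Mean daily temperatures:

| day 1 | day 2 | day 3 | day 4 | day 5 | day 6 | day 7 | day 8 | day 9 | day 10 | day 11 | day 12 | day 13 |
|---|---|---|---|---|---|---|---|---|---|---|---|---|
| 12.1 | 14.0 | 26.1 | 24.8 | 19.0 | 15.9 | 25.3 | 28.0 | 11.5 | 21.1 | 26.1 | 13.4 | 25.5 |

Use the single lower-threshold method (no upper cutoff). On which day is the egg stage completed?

day 10

Daily DD above 9.4 °C: 2.7, 4.6, 16.7, 15.4, 9.6, 6.5, 15.9, 18.6, 2.1, 11.7, 16.7, 4.0, 16.1.
Cumulative: 2.7, 7.3, 24.0, 39.4, 49.0, 55.5, 71.4, 90.0, 92.1, 103.8, 120.5, 124.5, 140.6.
The total first reaches 94 DD on day 10.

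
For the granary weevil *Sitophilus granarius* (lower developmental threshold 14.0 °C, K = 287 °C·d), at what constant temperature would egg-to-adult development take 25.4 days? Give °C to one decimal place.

25.3 °C

Required daily accumulation = 287 / 25.4 = 11.299 DD/day.
T = T_base + 11.299 = 14.0 + 11.299 = 25.299 ≈ 25.3 °C.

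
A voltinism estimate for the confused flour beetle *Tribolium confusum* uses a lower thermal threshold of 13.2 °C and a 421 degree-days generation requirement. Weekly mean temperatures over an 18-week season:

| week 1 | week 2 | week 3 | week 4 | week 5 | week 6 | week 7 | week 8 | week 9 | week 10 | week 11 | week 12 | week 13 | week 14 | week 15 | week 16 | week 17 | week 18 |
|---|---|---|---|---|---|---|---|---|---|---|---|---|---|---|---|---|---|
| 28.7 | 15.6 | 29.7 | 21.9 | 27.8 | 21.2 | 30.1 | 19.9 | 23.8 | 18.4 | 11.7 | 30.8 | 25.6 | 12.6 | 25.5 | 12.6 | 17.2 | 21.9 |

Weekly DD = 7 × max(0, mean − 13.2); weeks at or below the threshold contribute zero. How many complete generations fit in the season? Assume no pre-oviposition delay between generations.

2 generations

Weekly DD (7 × max(0, T̄ − 13.2)): 108.5, 16.8, 115.5, 60.9, 102.2, 56.0, 118.3, 46.9, 74.2, 36.4, 0.0, 123.2, 86.8, 0.0, 86.1, 0.0, 28.0, 60.9.
Season total = 1120.7 DD.
Complete generations = ⌊1120.7 / 421⌋ = 2.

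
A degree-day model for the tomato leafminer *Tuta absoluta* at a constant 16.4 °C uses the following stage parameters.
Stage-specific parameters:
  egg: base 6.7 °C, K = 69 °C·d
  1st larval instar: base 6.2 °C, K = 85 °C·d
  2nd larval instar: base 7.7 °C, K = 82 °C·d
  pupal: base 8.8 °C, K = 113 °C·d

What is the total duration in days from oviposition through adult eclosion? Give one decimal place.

39.7 days

egg: 69 / (16.4 − 6.7) = 69 / 9.7 = 7.113 d.
1st larval instar: 85 / (16.4 − 6.2) = 85 / 10.2 = 8.333 d.
2nd larval instar: 82 / (16.4 − 7.7) = 82 / 8.7 = 9.425 d.
pupal: 113 / (16.4 − 8.8) = 113 / 7.6 = 14.868 d.
Sum = 39.740 ≈ 39.7 days.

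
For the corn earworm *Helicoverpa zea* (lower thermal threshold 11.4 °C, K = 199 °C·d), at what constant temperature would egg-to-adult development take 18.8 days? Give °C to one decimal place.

Required daily accumulation = 199 / 18.8 = 10.585 DD/day.
T = T_base + 10.585 = 11.4 + 10.585 = 21.985 ≈ 22.0 °C.

22.0 °C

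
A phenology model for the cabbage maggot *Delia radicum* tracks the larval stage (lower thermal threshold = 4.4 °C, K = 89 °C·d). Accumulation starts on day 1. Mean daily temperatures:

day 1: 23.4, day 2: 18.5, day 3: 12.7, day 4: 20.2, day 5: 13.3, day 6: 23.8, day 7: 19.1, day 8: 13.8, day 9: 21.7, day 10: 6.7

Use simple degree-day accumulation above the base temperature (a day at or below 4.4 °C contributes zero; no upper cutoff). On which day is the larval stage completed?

day 7

Daily DD above 4.4 °C: 19.0, 14.1, 8.3, 15.8, 8.9, 19.4, 14.7, 9.4, 17.3, 2.3.
Cumulative: 19.0, 33.1, 41.4, 57.2, 66.1, 85.5, 100.2, 109.6, 126.9, 129.2.
The total first reaches 89 DD on day 7.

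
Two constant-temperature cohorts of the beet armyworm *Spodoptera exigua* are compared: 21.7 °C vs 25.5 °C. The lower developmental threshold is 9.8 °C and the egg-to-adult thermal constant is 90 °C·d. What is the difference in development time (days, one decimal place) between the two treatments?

1.8 days

At 21.7 °C: 90 / (21.7 − 9.8) = 90 / 11.9 = 7.563 d.
At 25.5 °C: 90 / (25.5 − 9.8) = 90 / 15.7 = 5.732 d.
Difference = |7.563 − 5.732| = 1.831 ≈ 1.8 days.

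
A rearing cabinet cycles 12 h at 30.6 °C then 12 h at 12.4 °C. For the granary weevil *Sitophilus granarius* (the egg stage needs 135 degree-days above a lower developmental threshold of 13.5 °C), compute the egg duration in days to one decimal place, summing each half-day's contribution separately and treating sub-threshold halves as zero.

15.8 days

Day half: max(0, 30.6 − 13.5) × 0.5 = 17.1 × 0.5 = 8.55 DD.
Night half: max(0, 12.4 − 13.5) × 0.5 = 0.0 × 0.5 = 0.00 DD.
Per 24 h: 8.55 DD/day.
Duration = 135 / 8.55 = 15.789 ≈ 15.8 days.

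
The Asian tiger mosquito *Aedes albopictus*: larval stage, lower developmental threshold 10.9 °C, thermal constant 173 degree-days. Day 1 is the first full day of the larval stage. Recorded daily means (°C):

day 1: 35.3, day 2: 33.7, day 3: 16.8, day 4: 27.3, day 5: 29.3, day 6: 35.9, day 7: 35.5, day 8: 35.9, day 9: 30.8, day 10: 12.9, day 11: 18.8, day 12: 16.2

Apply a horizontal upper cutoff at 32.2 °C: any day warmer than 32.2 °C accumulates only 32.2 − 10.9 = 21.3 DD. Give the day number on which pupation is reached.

day 11

Daily DD above 10.9 °C (capped at 21.3): 21.3, 21.3, 5.9, 16.4, 18.4, 21.3, 21.3, 21.3, 19.9, 2.0, 7.9, 5.3.
Cumulative: 21.3, 42.6, 48.5, 64.9, 83.3, 104.6, 125.9, 147.2, 167.1, 169.1, 177.0, 182.3.
The total first reaches 173 DD on day 11.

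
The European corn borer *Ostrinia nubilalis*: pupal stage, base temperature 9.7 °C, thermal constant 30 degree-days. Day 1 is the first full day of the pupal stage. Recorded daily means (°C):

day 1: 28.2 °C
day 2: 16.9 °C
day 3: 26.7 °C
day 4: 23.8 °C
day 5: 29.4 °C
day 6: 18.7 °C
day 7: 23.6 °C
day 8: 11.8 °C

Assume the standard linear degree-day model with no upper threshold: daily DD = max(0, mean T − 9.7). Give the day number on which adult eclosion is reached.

day 3

Daily DD above 9.7 °C: 18.5, 7.2, 17.0, 14.1, 19.7, 9.0, 13.9, 2.1.
Cumulative: 18.5, 25.7, 42.7, 56.8, 76.5, 85.5, 99.4, 101.5.
The total first reaches 30 DD on day 3.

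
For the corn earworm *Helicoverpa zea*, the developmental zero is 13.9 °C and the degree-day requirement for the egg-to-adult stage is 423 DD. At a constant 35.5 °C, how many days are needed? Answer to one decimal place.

Daily accumulation = 35.5 − 13.9 = 21.6 DD/day.
Duration = 423 / 21.6 = 19.583 ≈ 19.6 days.

19.6 days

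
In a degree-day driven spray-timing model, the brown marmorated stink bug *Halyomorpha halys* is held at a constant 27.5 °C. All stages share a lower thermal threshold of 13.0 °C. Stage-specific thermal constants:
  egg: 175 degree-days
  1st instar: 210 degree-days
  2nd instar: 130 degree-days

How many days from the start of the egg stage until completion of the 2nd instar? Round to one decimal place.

Daily accumulation at 27.5 °C = 27.5 − 13.0 = 14.5 DD/day.
Total K = 175 + 210 + 130 = 515 DD.
Total duration = 515 / 14.5 = 35.517 ≈ 35.5 days.

35.5 days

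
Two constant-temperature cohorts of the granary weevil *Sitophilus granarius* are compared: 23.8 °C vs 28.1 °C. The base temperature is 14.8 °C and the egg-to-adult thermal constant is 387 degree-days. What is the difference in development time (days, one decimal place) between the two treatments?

13.9 days

At 23.8 °C: 387 / (23.8 − 14.8) = 387 / 9.0 = 43.000 d.
At 28.1 °C: 387 / (28.1 − 14.8) = 387 / 13.3 = 29.098 d.
Difference = |43.000 − 29.098| = 13.902 ≈ 13.9 days.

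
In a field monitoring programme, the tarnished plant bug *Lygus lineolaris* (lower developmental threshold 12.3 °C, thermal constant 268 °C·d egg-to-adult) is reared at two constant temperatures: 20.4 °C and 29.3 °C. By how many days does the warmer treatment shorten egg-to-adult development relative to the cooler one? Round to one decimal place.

At 20.4 °C: 268 / (20.4 − 12.3) = 268 / 8.1 = 33.086 d.
At 29.3 °C: 268 / (29.3 − 12.3) = 268 / 17.0 = 15.765 d.
Difference = |33.086 − 15.765| = 17.322 ≈ 17.3 days.

17.3 days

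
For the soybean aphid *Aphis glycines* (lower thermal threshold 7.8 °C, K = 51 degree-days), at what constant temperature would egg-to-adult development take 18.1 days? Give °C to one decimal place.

Required daily accumulation = 51 / 18.1 = 2.818 DD/day.
T = T_base + 2.818 = 7.8 + 2.818 = 10.618 ≈ 10.6 °C.

10.6 °C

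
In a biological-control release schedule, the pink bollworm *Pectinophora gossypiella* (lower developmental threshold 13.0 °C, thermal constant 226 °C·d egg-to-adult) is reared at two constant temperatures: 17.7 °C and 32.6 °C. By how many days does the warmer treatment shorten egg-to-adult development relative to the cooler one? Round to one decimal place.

At 17.7 °C: 226 / (17.7 − 13.0) = 226 / 4.7 = 48.085 d.
At 32.6 °C: 226 / (32.6 − 13.0) = 226 / 19.6 = 11.531 d.
Difference = |48.085 − 11.531| = 36.554 ≈ 36.6 days.

36.6 days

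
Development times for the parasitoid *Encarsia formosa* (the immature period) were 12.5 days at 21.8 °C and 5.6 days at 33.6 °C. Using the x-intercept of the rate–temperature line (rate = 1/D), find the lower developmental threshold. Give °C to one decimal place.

Under the model K = D·(T − T_b), so D₁·(T₁ − T_b) = D₂·(T₂ − T_b).
12.5·(21.8 − T_b) = 5.6·(33.6 − T_b)
T_b = (12.5·21.8 − 5.6·33.6) / (12.5 − 5.6) = 84.34 / 6.9 = 12.223 °C ≈ 12.2 °C.

12.2 °C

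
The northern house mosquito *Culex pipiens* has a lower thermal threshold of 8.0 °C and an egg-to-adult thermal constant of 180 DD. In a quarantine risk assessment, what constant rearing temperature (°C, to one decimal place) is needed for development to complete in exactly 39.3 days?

Required daily accumulation = 180 / 39.3 = 4.580 DD/day.
T = T_base + 4.580 = 8.0 + 4.580 = 12.580 ≈ 12.6 °C.

12.6 °C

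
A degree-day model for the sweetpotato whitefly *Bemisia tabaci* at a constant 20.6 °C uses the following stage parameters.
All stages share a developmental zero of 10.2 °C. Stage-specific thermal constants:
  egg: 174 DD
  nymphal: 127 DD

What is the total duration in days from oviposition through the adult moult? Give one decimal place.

28.9 days

Daily accumulation at 20.6 °C = 20.6 − 10.2 = 10.4 DD/day.
Total K = 174 + 127 = 301 DD.
Total duration = 301 / 10.4 = 28.942 ≈ 28.9 days.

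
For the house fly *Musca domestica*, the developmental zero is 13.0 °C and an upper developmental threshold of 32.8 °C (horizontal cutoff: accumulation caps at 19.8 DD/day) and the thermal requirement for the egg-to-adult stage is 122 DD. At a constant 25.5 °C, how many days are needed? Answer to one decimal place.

Daily accumulation = 25.5 − 13.0 = 12.5 DD/day.
Duration = 122 / 12.5 = 9.760 ≈ 9.8 days.

9.8 days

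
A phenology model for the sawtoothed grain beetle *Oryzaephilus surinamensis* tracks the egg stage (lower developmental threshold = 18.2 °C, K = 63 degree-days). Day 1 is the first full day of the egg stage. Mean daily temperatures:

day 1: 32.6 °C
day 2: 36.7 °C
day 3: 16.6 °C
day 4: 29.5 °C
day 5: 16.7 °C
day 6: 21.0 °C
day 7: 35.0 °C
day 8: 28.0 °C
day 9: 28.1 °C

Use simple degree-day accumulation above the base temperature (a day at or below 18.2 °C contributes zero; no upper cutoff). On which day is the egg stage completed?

day 7

Daily DD above 18.2 °C: 14.4, 18.5, 0.0, 11.3, 0.0, 2.8, 16.8, 9.8, 9.9.
Cumulative: 14.4, 32.9, 32.9, 44.2, 44.2, 47.0, 63.8, 73.6, 83.5.
The total first reaches 63 DD on day 7.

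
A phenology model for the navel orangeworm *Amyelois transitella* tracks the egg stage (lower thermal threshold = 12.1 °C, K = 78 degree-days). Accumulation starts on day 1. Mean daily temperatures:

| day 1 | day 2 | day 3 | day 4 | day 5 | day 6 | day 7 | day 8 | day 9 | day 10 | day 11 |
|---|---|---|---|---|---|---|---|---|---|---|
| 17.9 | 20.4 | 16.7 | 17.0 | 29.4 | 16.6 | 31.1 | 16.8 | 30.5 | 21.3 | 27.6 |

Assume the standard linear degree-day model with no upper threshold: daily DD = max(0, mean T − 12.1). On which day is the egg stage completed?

day 9

Daily DD above 12.1 °C: 5.8, 8.3, 4.6, 4.9, 17.3, 4.5, 19.0, 4.7, 18.4, 9.2, 15.5.
Cumulative: 5.8, 14.1, 18.7, 23.6, 40.9, 45.4, 64.4, 69.1, 87.5, 96.7, 112.2.
The total first reaches 78 DD on day 9.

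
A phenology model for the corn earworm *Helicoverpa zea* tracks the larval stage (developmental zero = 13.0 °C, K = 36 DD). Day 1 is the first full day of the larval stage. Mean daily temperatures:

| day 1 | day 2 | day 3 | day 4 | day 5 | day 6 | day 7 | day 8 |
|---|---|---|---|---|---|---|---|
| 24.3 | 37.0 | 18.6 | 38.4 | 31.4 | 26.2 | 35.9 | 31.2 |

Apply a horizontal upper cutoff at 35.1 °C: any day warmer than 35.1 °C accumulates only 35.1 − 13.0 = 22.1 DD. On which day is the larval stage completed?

day 3

Daily DD above 13.0 °C (capped at 22.1): 11.3, 22.1, 5.6, 22.1, 18.4, 13.2, 22.1, 18.2.
Cumulative: 11.3, 33.4, 39.0, 61.1, 79.5, 92.7, 114.8, 133.0.
The total first reaches 36 DD on day 3.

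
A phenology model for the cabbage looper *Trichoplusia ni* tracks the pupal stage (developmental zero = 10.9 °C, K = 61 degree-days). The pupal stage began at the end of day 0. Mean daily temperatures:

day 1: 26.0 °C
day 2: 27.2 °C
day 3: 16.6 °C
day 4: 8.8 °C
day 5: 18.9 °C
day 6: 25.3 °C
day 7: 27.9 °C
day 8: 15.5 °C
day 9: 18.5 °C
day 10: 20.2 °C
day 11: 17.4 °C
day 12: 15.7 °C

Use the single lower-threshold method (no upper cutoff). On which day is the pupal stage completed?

day 7

Daily DD above 10.9 °C: 15.1, 16.3, 5.7, 0.0, 8.0, 14.4, 17.0, 4.6, 7.6, 9.3, 6.5, 4.8.
Cumulative: 15.1, 31.4, 37.1, 37.1, 45.1, 59.5, 76.5, 81.1, 88.7, 98.0, 104.5, 109.3.
The total first reaches 61 DD on day 7.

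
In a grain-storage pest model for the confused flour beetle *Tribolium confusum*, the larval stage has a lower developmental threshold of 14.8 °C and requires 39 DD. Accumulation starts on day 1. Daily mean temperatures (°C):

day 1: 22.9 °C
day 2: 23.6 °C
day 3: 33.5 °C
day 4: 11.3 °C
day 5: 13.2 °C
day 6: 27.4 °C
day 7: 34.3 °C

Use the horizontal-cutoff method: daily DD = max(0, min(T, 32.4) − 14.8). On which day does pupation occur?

Daily DD above 14.8 °C (capped at 17.6): 8.1, 8.8, 17.6, 0.0, 0.0, 12.6, 17.6.
Cumulative: 8.1, 16.9, 34.5, 34.5, 34.5, 47.1, 64.7.
The total first reaches 39 DD on day 6.

day 6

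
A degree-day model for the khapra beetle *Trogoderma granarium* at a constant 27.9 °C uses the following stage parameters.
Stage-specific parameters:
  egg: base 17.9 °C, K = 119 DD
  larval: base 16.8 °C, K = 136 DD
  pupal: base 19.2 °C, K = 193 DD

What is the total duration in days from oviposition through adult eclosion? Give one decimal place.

46.3 days

egg: 119 / (27.9 − 17.9) = 119 / 10.0 = 11.900 d.
larval: 136 / (27.9 − 16.8) = 136 / 11.1 = 12.252 d.
pupal: 193 / (27.9 − 19.2) = 193 / 8.7 = 22.184 d.
Sum = 46.336 ≈ 46.3 days.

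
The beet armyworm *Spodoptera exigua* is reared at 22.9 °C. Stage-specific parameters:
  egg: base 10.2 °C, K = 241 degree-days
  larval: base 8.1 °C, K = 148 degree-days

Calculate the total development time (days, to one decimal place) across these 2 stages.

egg: 241 / (22.9 − 10.2) = 241 / 12.7 = 18.976 d.
larval: 148 / (22.9 − 8.1) = 148 / 14.8 = 10.000 d.
Sum = 28.976 ≈ 29.0 days.

29.0 days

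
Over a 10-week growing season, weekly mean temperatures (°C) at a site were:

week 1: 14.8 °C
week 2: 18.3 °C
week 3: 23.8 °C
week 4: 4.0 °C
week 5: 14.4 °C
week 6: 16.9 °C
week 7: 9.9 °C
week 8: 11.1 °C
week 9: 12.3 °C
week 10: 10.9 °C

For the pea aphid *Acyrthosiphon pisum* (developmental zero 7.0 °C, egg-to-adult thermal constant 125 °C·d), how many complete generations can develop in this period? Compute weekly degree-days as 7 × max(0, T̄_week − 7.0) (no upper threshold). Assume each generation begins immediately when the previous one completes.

3 generations

Weekly DD (7 × max(0, T̄ − 7.0)): 54.6, 79.1, 117.6, 0.0, 51.8, 69.3, 20.3, 28.7, 37.1, 27.3.
Season total = 485.8 DD.
Complete generations = ⌊485.8 / 125⌋ = 3.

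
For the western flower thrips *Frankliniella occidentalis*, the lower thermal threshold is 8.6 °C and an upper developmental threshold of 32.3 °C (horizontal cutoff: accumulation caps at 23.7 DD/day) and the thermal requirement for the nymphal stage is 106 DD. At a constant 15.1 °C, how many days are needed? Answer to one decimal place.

Daily accumulation = 15.1 − 8.6 = 6.5 DD/day.
Duration = 106 / 6.5 = 16.308 ≈ 16.3 days.

16.3 days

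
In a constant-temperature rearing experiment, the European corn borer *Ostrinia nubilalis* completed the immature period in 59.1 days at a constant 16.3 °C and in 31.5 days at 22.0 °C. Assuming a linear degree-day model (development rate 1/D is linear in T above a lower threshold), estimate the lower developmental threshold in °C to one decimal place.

Under the model K = D·(T − T_b), so D₁·(T₁ − T_b) = D₂·(T₂ − T_b).
59.1·(16.3 − T_b) = 31.5·(22.0 − T_b)
T_b = (59.1·16.3 − 31.5·22.0) / (59.1 − 31.5) = 270.33 / 27.6 = 9.795 °C ≈ 9.8 °C.

9.8 °C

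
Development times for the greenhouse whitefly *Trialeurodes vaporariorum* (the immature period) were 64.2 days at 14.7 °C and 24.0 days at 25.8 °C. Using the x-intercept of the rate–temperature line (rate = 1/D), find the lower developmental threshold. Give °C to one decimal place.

Linear rate model ⇒ the product D·(T − T_b) is constant across temperatures.
64.2·(14.7 − T_b) = 24.0·(25.8 − T_b)
T_b = (64.2·14.7 − 24.0·25.8) / (64.2 − 24.0) = 324.54 / 40.2 = 8.073 °C ≈ 8.1 °C.

8.1 °C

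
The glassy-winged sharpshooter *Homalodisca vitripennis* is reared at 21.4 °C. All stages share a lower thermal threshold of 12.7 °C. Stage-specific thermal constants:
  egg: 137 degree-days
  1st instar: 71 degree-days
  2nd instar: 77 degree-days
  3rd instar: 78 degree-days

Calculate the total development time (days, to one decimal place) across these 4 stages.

Daily accumulation at 21.4 °C = 21.4 − 12.7 = 8.7 DD/day.
Total K = 137 + 71 + 77 + 78 = 363 DD.
Total duration = 363 / 8.7 = 41.724 ≈ 41.7 days.

41.7 days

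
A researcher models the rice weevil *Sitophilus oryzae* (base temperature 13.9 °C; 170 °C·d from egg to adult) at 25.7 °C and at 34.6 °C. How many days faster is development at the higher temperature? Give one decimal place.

6.2 days

At 25.7 °C: 170 / (25.7 − 13.9) = 170 / 11.8 = 14.407 d.
At 34.6 °C: 170 / (34.6 − 13.9) = 170 / 20.7 = 8.213 d.
Difference = |14.407 − 8.213| = 6.194 ≈ 6.2 days.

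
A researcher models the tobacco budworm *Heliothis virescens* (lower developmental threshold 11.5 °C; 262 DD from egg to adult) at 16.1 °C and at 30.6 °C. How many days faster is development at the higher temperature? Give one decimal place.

At 16.1 °C: 262 / (16.1 − 11.5) = 262 / 4.6 = 56.957 d.
At 30.6 °C: 262 / (30.6 − 11.5) = 262 / 19.1 = 13.717 d.
Difference = |56.957 − 13.717| = 43.239 ≈ 43.2 days.

43.2 days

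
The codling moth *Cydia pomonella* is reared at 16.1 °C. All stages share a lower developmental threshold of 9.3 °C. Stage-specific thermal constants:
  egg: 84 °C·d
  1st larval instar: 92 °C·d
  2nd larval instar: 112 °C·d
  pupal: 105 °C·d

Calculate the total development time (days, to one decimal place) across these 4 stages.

57.8 days

Daily accumulation at 16.1 °C = 16.1 − 9.3 = 6.8 DD/day.
Total K = 84 + 92 + 112 + 105 = 393 DD.
Total duration = 393 / 6.8 = 57.794 ≈ 57.8 days.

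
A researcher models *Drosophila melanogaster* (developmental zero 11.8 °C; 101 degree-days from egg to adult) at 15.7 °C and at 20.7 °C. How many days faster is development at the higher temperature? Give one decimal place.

At 15.7 °C: 101 / (15.7 − 11.8) = 101 / 3.9 = 25.897 d.
At 20.7 °C: 101 / (20.7 − 11.8) = 101 / 8.9 = 11.348 d.
Difference = |25.897 − 11.348| = 14.549 ≈ 14.5 days.

14.5 days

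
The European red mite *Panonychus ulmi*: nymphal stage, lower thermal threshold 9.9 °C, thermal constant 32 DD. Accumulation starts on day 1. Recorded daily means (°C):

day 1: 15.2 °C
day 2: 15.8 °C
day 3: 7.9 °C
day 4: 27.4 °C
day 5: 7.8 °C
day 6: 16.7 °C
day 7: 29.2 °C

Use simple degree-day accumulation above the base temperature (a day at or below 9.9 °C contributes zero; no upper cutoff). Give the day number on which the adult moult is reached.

day 6

Daily DD above 9.9 °C: 5.3, 5.9, 0.0, 17.5, 0.0, 6.8, 19.3.
Cumulative: 5.3, 11.2, 11.2, 28.7, 28.7, 35.5, 54.8.
The total first reaches 32 DD on day 6.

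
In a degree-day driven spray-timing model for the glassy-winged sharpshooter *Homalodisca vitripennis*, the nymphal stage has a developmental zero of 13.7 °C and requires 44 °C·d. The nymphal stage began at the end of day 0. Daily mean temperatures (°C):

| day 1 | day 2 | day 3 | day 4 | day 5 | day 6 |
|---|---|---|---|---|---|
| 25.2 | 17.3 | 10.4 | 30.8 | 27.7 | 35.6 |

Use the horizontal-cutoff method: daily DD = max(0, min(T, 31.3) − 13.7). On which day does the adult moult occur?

day 5

Daily DD above 13.7 °C (capped at 17.6): 11.5, 3.6, 0.0, 17.1, 14.0, 17.6.
Cumulative: 11.5, 15.1, 15.1, 32.2, 46.2, 63.8.
The total first reaches 44 DD on day 5.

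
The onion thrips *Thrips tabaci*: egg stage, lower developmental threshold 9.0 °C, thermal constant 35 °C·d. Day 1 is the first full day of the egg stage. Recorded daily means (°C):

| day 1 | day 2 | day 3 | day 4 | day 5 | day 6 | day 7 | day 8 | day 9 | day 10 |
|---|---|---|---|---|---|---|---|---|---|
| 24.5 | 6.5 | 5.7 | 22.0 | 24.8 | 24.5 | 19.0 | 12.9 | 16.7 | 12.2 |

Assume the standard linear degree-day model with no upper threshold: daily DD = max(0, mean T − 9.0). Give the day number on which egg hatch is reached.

Daily DD above 9.0 °C: 15.5, 0.0, 0.0, 13.0, 15.8, 15.5, 10.0, 3.9, 7.7, 3.2.
Cumulative: 15.5, 15.5, 15.5, 28.5, 44.3, 59.8, 69.8, 73.7, 81.4, 84.6.
The total first reaches 35 DD on day 5.

day 5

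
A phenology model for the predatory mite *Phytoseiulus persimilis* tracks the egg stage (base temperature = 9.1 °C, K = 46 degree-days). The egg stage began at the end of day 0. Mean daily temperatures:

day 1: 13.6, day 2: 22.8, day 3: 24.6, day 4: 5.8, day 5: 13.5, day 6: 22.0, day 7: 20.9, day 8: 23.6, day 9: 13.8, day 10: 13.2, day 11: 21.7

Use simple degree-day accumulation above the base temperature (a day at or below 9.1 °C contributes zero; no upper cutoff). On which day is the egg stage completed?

Daily DD above 9.1 °C: 4.5, 13.7, 15.5, 0.0, 4.4, 12.9, 11.8, 14.5, 4.7, 4.1, 12.6.
Cumulative: 4.5, 18.2, 33.7, 33.7, 38.1, 51.0, 62.8, 77.3, 82.0, 86.1, 98.7.
The total first reaches 46 DD on day 6.

day 6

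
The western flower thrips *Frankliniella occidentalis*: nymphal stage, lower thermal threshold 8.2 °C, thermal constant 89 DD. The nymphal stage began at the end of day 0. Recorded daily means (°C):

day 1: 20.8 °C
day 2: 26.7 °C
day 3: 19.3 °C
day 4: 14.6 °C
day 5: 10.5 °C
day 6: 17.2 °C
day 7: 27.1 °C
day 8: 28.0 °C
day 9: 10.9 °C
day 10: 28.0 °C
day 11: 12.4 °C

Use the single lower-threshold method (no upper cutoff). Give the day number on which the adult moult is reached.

day 8

Daily DD above 8.2 °C: 12.6, 18.5, 11.1, 6.4, 2.3, 9.0, 18.9, 19.8, 2.7, 19.8, 4.2.
Cumulative: 12.6, 31.1, 42.2, 48.6, 50.9, 59.9, 78.8, 98.6, 101.3, 121.1, 125.3.
The total first reaches 89 DD on day 8.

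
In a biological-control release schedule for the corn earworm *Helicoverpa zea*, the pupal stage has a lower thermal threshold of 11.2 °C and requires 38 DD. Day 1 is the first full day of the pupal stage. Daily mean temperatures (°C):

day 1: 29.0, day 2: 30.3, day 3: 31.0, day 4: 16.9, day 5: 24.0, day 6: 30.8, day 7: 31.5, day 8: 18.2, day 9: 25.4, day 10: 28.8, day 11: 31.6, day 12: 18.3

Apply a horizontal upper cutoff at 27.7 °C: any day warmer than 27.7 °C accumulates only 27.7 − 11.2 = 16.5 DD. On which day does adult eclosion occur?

Daily DD above 11.2 °C (capped at 16.5): 16.5, 16.5, 16.5, 5.7, 12.8, 16.5, 16.5, 7.0, 14.2, 16.5, 16.5, 7.1.
Cumulative: 16.5, 33.0, 49.5, 55.2, 68.0, 84.5, 101.0, 108.0, 122.2, 138.7, 155.2, 162.3.
The total first reaches 38 DD on day 3.

day 3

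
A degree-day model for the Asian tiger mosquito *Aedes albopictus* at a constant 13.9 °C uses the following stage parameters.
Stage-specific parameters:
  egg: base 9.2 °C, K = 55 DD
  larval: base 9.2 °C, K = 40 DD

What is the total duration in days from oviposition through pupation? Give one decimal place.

20.2 days

egg: 55 / (13.9 − 9.2) = 55 / 4.7 = 11.702 d.
larval: 40 / (13.9 − 9.2) = 40 / 4.7 = 8.511 d.
Sum = 20.213 ≈ 20.2 days.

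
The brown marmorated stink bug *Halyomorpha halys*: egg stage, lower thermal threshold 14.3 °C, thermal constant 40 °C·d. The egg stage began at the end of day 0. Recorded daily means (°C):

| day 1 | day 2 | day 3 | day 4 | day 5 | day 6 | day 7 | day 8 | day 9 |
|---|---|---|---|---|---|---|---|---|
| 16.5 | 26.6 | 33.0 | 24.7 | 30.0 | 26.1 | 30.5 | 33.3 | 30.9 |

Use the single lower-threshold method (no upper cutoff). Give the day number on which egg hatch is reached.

day 4

Daily DD above 14.3 °C: 2.2, 12.3, 18.7, 10.4, 15.7, 11.8, 16.2, 19.0, 16.6.
Cumulative: 2.2, 14.5, 33.2, 43.6, 59.3, 71.1, 87.3, 106.3, 122.9.
The total first reaches 40 DD on day 4.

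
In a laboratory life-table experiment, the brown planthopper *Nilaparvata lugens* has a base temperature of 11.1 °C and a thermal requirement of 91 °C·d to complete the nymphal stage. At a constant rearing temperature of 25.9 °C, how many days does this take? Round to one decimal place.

6.1 days

Daily accumulation = 25.9 − 11.1 = 14.8 DD/day.
Duration = 91 / 14.8 = 6.149 ≈ 6.1 days.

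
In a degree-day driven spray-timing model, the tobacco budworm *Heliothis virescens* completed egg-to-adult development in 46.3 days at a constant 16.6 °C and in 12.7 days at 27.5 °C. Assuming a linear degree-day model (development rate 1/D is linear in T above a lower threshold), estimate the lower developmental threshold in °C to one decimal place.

Linear rate model ⇒ the product D·(T − T_b) is constant across temperatures.
46.3·(16.6 − T_b) = 12.7·(27.5 − T_b)
T_b = (46.3·16.6 − 12.7·27.5) / (46.3 − 12.7) = 419.33 / 33.6 = 12.480 °C ≈ 12.5 °C.

12.5 °C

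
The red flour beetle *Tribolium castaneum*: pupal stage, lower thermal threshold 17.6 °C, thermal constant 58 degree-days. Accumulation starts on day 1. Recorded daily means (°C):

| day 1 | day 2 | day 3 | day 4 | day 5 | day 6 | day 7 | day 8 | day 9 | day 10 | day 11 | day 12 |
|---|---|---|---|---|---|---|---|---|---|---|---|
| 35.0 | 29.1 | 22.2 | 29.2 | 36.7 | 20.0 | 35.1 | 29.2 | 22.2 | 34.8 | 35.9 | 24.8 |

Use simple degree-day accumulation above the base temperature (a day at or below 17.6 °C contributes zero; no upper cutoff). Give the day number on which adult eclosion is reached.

Daily DD above 17.6 °C: 17.4, 11.5, 4.6, 11.6, 19.1, 2.4, 17.5, 11.6, 4.6, 17.2, 18.3, 7.2.
Cumulative: 17.4, 28.9, 33.5, 45.1, 64.2, 66.6, 84.1, 95.7, 100.3, 117.5, 135.8, 143.0.
The total first reaches 58 DD on day 5.

day 5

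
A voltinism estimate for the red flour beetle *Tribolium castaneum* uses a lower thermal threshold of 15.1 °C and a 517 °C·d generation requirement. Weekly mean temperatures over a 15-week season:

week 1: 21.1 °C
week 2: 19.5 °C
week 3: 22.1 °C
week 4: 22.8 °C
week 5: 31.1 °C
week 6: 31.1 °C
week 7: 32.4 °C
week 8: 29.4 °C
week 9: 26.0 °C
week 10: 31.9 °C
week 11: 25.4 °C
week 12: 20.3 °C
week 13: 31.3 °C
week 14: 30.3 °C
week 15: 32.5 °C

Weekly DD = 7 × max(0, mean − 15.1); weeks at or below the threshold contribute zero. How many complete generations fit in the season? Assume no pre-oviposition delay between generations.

2 generations

Weekly DD (7 × max(0, T̄ − 15.1)): 42.0, 30.8, 49.0, 53.9, 112.0, 112.0, 121.1, 100.1, 76.3, 117.6, 72.1, 36.4, 113.4, 106.4, 121.8.
Season total = 1264.9 DD.
Complete generations = ⌊1264.9 / 517⌋ = 2.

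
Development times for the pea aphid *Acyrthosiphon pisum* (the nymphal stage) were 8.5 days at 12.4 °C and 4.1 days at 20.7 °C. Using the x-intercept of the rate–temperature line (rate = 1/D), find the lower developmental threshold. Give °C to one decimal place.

4.7 °C

Linear rate model ⇒ the product D·(T − T_b) is constant across temperatures.
8.5·(12.4 − T_b) = 4.1·(20.7 − T_b)
T_b = (8.5·12.4 − 4.1·20.7) / (8.5 − 4.1) = 20.53 / 4.4 = 4.666 °C ≈ 4.7 °C.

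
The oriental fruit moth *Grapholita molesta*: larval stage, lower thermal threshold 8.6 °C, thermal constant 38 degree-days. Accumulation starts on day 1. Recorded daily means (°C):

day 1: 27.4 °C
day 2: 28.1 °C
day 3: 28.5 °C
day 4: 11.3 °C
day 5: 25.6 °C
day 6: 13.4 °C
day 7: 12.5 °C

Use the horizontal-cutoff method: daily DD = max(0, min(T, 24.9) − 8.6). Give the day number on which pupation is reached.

Daily DD above 8.6 °C (capped at 16.3): 16.3, 16.3, 16.3, 2.7, 16.3, 4.8, 3.9.
Cumulative: 16.3, 32.6, 48.9, 51.6, 67.9, 72.7, 76.6.
The total first reaches 38 DD on day 3.

day 3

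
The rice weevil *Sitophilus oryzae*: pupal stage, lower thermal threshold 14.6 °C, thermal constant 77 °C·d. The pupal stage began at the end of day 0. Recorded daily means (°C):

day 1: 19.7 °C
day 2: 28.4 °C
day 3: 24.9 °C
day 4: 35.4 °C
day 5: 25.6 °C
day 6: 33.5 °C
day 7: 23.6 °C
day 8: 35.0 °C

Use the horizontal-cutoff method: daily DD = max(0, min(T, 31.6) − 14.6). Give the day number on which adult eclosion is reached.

day 7

Daily DD above 14.6 °C (capped at 17.0): 5.1, 13.8, 10.3, 17.0, 11.0, 17.0, 9.0, 17.0.
Cumulative: 5.1, 18.9, 29.2, 46.2, 57.2, 74.2, 83.2, 100.2.
The total first reaches 77 DD on day 7.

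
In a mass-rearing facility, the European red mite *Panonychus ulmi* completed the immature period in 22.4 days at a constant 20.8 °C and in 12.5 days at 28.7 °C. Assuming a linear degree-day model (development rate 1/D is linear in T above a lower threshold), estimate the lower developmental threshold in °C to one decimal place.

10.8 °C

Linear rate model ⇒ the product D·(T − T_b) is constant across temperatures.
22.4·(20.8 − T_b) = 12.5·(28.7 − T_b)
T_b = (22.4·20.8 − 12.5·28.7) / (22.4 − 12.5) = 107.17 / 9.9 = 10.825 °C ≈ 10.8 °C.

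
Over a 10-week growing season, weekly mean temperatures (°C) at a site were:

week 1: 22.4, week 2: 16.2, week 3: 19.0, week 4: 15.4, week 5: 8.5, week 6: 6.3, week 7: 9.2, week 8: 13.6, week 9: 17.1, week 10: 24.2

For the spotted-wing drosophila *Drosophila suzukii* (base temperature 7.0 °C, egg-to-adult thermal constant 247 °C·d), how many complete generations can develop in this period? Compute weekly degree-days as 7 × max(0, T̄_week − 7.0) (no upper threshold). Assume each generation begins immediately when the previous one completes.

2 generations

Weekly DD (7 × max(0, T̄ − 7.0)): 107.8, 64.4, 84.0, 58.8, 10.5, 0.0, 15.4, 46.2, 70.7, 120.4.
Season total = 578.2 DD.
Complete generations = ⌊578.2 / 247⌋ = 2.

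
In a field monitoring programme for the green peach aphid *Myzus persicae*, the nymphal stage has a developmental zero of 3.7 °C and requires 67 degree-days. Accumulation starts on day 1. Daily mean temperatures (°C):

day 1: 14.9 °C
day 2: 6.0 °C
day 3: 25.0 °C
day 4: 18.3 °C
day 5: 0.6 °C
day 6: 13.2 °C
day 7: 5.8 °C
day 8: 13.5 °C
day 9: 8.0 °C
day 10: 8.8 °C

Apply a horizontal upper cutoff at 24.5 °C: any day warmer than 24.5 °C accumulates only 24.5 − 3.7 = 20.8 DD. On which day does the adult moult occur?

day 8

Daily DD above 3.7 °C (capped at 20.8): 11.2, 2.3, 20.8, 14.6, 0.0, 9.5, 2.1, 9.8, 4.3, 5.1.
Cumulative: 11.2, 13.5, 34.3, 48.9, 48.9, 58.4, 60.5, 70.3, 74.6, 79.7.
The total first reaches 67 DD on day 8.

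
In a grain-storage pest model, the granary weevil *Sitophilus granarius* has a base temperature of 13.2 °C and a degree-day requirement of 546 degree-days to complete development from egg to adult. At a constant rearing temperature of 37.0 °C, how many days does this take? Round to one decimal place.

Daily accumulation = 37.0 − 13.2 = 23.8 DD/day.
Duration = 546 / 23.8 = 22.941 ≈ 22.9 days.

22.9 days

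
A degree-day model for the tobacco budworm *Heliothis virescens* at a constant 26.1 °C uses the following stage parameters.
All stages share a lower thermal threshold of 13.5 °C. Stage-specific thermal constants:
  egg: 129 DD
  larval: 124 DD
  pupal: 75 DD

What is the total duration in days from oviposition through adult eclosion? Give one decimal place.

Daily accumulation at 26.1 °C = 26.1 − 13.5 = 12.6 DD/day.
Total K = 129 + 124 + 75 = 328 DD.
Total duration = 328 / 12.6 = 26.032 ≈ 26.0 days.

26.0 days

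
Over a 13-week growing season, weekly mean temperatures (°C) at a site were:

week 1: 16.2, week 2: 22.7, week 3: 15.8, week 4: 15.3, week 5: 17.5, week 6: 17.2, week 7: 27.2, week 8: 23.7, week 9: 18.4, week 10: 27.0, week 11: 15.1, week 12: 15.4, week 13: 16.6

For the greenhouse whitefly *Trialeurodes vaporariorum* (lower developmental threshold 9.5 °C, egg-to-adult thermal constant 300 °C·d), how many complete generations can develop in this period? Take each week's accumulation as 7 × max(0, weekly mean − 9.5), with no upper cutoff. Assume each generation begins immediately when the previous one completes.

Weekly DD (7 × max(0, T̄ − 9.5)): 46.9, 92.4, 44.1, 40.6, 56.0, 53.9, 123.9, 99.4, 62.3, 122.5, 39.2, 41.3, 49.7.
Season total = 872.2 DD.
Complete generations = ⌊872.2 / 300⌋ = 2.

2 generations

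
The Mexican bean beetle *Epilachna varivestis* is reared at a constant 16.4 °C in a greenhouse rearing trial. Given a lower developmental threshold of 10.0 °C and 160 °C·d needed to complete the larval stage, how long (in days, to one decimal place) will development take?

25.0 days

Daily accumulation = 16.4 − 10.0 = 6.4 DD/day.
Duration = 160 / 6.4 = 25.000 ≈ 25.0 days.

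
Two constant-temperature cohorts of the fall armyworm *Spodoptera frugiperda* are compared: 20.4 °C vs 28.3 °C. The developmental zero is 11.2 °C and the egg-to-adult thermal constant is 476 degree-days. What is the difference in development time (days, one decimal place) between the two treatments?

At 20.4 °C: 476 / (20.4 − 11.2) = 476 / 9.2 = 51.739 d.
At 28.3 °C: 476 / (28.3 − 11.2) = 476 / 17.1 = 27.836 d.
Difference = |51.739 − 27.836| = 23.903 ≈ 23.9 days.

23.9 days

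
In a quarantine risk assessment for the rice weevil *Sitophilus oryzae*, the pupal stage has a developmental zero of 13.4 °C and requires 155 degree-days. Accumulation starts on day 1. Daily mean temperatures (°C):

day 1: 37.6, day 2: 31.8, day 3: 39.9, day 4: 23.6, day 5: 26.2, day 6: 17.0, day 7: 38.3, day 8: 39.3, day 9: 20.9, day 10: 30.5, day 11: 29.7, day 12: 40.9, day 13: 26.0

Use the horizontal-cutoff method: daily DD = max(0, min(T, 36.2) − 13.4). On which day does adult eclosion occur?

Daily DD above 13.4 °C (capped at 22.8): 22.8, 18.4, 22.8, 10.2, 12.8, 3.6, 22.8, 22.8, 7.5, 17.1, 16.3, 22.8, 12.6.
Cumulative: 22.8, 41.2, 64.0, 74.2, 87.0, 90.6, 113.4, 136.2, 143.7, 160.8, 177.1, 199.9, 212.5.
The total first reaches 155 DD on day 10.

day 10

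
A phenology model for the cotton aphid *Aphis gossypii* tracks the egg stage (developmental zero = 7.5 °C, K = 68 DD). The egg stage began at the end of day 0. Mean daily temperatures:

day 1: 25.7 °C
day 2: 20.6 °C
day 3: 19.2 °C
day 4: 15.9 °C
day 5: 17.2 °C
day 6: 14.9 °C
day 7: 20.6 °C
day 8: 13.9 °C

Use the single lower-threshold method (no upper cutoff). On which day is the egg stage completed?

day 6

Daily DD above 7.5 °C: 18.2, 13.1, 11.7, 8.4, 9.7, 7.4, 13.1, 6.4.
Cumulative: 18.2, 31.3, 43.0, 51.4, 61.1, 68.5, 81.6, 88.0.
The total first reaches 68 DD on day 6.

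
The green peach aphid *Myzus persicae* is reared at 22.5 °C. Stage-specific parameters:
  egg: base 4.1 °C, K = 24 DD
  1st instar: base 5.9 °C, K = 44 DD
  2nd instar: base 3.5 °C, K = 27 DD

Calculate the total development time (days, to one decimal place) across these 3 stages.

5.4 days

egg: 24 / (22.5 − 4.1) = 24 / 18.4 = 1.304 d.
1st instar: 44 / (22.5 − 5.9) = 44 / 16.6 = 2.651 d.
2nd instar: 27 / (22.5 − 3.5) = 27 / 19.0 = 1.421 d.
Sum = 5.376 ≈ 5.4 days.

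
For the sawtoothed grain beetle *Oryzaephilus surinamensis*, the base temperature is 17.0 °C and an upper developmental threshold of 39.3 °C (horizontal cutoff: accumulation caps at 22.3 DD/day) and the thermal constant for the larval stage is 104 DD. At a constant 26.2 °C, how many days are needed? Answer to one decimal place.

11.3 days

Daily accumulation = 26.2 − 17.0 = 9.2 DD/day.
Duration = 104 / 9.2 = 11.304 ≈ 11.3 days.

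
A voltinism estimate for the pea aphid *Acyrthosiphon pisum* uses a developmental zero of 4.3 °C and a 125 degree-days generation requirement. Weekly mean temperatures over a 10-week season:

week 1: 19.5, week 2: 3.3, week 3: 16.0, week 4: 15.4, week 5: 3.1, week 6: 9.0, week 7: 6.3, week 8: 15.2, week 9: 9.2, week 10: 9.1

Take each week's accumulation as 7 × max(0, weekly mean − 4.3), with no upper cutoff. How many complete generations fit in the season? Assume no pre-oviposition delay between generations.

3 generations

Weekly DD (7 × max(0, T̄ − 4.3)): 106.4, 0.0, 81.9, 77.7, 0.0, 32.9, 14.0, 76.3, 34.3, 33.6.
Season total = 457.1 DD.
Complete generations = ⌊457.1 / 125⌋ = 3.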